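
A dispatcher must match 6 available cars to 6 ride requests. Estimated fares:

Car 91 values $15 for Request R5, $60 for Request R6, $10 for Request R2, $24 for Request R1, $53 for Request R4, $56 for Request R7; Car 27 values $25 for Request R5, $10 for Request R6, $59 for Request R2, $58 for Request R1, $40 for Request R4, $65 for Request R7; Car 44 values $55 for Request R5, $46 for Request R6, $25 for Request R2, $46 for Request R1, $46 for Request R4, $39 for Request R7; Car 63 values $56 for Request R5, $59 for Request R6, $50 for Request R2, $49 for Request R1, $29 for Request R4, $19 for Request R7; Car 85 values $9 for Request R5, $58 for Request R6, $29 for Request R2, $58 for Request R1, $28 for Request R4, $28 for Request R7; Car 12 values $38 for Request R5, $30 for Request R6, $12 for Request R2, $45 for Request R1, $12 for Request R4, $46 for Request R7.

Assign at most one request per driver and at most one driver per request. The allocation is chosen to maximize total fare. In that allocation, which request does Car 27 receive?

Optimal: Car 91→Request R4 ($53), Car 27→Request R2 ($59), Car 44→Request R5 ($55), Car 63→Request R6 ($59), Car 85→Request R1 ($58), Car 12→Request R7 ($46) — total 53+59+55+59+58+46 = $330.
Column-greedy (each request in turn goes to its best remaining driver) gives $325, worse by 5.
Swapping Car 12↔Car 44 (Car 12→Request R5 $38, Car 44→Request R7 $39) loses 24.
Car 27's own top request is Request R7 ($65), but forcing Car 27→Request R7 and reassigning the rest optimally gives only $326 — worse by 4.

Car 27 receives Request R2.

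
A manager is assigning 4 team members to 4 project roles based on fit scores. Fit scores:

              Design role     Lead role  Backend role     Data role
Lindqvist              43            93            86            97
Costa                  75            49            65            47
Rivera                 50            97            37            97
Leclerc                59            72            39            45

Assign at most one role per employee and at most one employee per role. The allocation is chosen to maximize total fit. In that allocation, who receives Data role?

Optimal: Lindqvist→Backend role (86 pts), Costa→Design role (75 pts), Rivera→Data role (97 pts), Leclerc→Lead role (72 pts) — total 86+75+97+72 = 330 pts.
Column-greedy (each role in turn goes to its best remaining employee) gives 303 pts, worse by 27.
Next-best assignment: Lindqvist→Data role, Costa→Backend role, Rivera→Lead role, Leclerc→Design role = 318 pts.
Checked against all permutations: 330 pts is optimal.
Rivera's own top role is Lead role (97 pts), but forcing Rivera→Lead role and reassigning the rest optimally gives only 318 pts — worse by 12.

Rivera receives Data role.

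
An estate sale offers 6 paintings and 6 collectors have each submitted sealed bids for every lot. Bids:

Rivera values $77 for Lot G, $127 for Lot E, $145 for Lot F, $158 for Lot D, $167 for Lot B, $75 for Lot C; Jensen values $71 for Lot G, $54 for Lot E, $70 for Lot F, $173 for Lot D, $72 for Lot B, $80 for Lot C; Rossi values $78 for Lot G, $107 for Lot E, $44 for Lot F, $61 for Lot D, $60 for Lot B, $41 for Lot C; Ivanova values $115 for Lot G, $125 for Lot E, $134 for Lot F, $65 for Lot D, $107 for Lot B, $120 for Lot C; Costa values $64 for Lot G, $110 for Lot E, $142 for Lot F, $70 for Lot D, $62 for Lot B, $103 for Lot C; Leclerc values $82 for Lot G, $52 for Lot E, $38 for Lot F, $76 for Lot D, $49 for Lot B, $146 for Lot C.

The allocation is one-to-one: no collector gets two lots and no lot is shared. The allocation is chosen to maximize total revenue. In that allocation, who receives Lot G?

This is a one-to-one assignment (maximum-weight bipartite matching).
Optimal: Rivera→Lot B ($167), Jensen→Lot D ($173), Rossi→Lot E ($107), Ivanova→Lot G ($115), Costa→Lot F ($142), Leclerc→Lot C ($146) — total 167+173+107+115+142+146 = $850.
Next-best assignment: Rivera→Lot B, Jensen→Lot D, Rossi→Lot G, Ivanova→Lot E, Costa→Lot F, Leclerc→Lot C = $831.
Checked against all permutations: $850 is optimal.
Ivanova's own top lot is Lot F ($134), but forcing Ivanova→Lot F and reassigning the rest optimally gives only $808 — worse by 42.

Ivanova receives Lot G.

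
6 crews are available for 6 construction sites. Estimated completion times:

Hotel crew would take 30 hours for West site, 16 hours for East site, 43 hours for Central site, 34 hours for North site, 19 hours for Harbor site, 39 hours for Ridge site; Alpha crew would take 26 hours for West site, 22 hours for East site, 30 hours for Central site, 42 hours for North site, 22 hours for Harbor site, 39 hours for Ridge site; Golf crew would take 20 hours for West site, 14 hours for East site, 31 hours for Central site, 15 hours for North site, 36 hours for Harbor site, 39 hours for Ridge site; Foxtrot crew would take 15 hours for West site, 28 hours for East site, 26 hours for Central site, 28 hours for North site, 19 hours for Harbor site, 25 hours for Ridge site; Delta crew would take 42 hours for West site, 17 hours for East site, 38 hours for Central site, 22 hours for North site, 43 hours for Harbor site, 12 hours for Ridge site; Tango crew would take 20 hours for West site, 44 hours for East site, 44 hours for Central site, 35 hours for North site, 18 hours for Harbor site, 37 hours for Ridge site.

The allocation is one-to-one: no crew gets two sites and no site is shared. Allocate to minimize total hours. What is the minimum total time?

Optimal: Hotel crew→East site (16 hours), Alpha crew→Central site (30 hours), Golf crew→North site (15 hours), Foxtrot crew→West site (15 hours), Delta crew→Ridge site (12 hours), Tango crew→Harbor site (18 hours) — total 16+30+15+15+12+18 = 106 hours.
Min-entry greedy (repeatedly take the single cheapest remaining cell) gives 123 hours, worse by 17.
Next-best assignment: Hotel crew→East site, Alpha crew→Harbor site, Golf crew→North site, Foxtrot crew→Central site, Delta crew→Ridge site, Tango crew→West site = 111 hours.

Min total: 106 hours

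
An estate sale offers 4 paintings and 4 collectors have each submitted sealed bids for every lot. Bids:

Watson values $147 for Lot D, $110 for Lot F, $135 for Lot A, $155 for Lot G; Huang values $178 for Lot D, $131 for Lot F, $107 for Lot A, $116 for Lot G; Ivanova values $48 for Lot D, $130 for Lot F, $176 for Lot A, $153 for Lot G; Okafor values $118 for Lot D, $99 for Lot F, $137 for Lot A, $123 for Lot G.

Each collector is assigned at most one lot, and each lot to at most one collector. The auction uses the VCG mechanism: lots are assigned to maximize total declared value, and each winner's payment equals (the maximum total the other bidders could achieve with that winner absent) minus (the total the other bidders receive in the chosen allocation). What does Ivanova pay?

Ivanova pays $38.

Efficient allocation: Watson→Lot G ($155), Huang→Lot D ($178), Ivanova→Lot A ($176), Okafor→Lot F ($99); total welfare W = $608.
Ivanova receives Lot A at value $176, so the others get W − 176 = $432.
Without Ivanova: best allocation of the remaining 3 bidders over all 4 lots is Watson→Lot G ($155), Huang→Lot D ($178), Okafor→Lot A ($137), total $470.
VCG payment = (others' best without Ivanova) − (others' welfare with Ivanova) = 470 − 432 = $38.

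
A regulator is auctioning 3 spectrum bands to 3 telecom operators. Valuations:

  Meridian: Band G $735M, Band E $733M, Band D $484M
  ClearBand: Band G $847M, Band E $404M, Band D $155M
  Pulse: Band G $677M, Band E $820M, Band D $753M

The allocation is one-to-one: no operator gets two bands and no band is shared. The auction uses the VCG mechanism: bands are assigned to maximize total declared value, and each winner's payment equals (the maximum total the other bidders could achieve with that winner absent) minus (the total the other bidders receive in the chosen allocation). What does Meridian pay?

Efficient allocation: Meridian→Band E ($733M), ClearBand→Band G ($847M), Pulse→Band D ($753M); total welfare W = $2333M.
Meridian receives Band E at value $733M, so the others get W − 733 = $1600M.
Without Meridian: best allocation of the remaining 2 bidders over all 3 bands is ClearBand→Band G ($847M), Pulse→Band E ($820M), total $1667M.
VCG payment = (others' best without Meridian) − (others' welfare with Meridian) = 1667 − 1600 = $67M.

Meridian pays $67M.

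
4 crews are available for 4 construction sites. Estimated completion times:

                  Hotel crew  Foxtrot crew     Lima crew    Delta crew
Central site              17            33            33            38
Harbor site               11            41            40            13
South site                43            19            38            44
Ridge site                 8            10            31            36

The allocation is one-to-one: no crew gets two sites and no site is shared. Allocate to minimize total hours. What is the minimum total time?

Min total: 73 hours

Optimal: Hotel crew→Ridge site (8 hours), Foxtrot crew→South site (19 hours), Lima crew→Central site (33 hours), Delta crew→Harbor site (13 hours) — total 8+19+33+13 = 73 hours.
Column-greedy (each site in turn goes to its cheapest remaining crew) gives 80 hours, worse by 7.
Next-best assignment: Hotel crew→Central site, Foxtrot crew→Ridge site, Lima crew→South site, Delta crew→Harbor site = 78 hours.
Swapping Foxtrot crew↔Delta crew (Foxtrot crew→Harbor site 41 hours, Delta crew→South site 44 hours) adds 53.
Every other assignment is strictly worse.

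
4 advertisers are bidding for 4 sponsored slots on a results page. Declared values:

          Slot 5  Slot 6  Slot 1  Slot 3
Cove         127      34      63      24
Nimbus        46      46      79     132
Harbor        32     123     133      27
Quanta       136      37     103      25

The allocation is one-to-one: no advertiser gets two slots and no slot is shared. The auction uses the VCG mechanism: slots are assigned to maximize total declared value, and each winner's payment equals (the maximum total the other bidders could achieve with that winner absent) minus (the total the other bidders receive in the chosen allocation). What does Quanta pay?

Quanta pays $10.

Efficient allocation: Cove→Slot 5 ($127), Nimbus→Slot 3 ($132), Harbor→Slot 6 ($123), Quanta→Slot 1 ($103); total welfare W = $485.
Quanta receives Slot 1 at value $103, so the others get W − 103 = $382.
Without Quanta: best allocation of the remaining 3 bidders over all 4 slots is Cove→Slot 5 ($127), Nimbus→Slot 3 ($132), Harbor→Slot 1 ($133), total $392.
VCG payment = (others' best without Quanta) − (others' welfare with Quanta) = 392 − 382 = $10.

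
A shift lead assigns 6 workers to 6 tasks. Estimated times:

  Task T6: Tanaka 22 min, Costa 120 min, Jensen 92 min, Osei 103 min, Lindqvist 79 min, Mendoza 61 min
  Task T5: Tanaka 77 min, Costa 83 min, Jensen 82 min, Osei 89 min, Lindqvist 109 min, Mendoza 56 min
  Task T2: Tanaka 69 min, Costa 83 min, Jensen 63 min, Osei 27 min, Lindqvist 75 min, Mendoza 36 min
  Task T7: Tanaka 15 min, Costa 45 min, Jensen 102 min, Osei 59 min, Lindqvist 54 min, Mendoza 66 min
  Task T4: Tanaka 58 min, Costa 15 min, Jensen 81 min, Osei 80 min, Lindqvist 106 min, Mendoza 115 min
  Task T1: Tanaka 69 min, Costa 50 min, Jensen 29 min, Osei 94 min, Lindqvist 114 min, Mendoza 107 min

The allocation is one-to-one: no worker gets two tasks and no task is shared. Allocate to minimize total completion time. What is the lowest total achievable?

Min total: 203 min

Optimal: Tanaka→Task T6 (22 min), Costa→Task T4 (15 min), Jensen→Task T1 (29 min), Osei→Task T2 (27 min), Lindqvist→Task T7 (54 min), Mendoza→Task T5 (56 min) — total 22+15+29+27+54+56 = 203 min.
Column-greedy (each task in turn goes to its cheapest remaining worker) gives 345 min, worse by 142.
Swapping Jensen↔Tanaka (Jensen→Task T6 92 min, Tanaka→Task T1 69 min) adds 110.
Every other assignment is strictly worse.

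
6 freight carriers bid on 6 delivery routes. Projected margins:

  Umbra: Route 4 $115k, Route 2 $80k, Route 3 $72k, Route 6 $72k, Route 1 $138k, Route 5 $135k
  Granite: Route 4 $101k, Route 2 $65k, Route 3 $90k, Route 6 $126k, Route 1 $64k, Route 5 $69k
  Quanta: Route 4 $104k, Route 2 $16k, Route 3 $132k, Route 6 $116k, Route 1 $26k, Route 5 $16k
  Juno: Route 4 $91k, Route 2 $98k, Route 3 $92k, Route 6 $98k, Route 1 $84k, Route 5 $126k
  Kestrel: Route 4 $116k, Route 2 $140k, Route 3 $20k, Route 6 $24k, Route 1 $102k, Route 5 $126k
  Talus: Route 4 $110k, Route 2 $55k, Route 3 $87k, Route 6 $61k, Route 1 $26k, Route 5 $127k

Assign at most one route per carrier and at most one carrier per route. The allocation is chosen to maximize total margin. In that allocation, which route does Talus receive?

Talus receives Route 4.

This is the linear assignment problem.
Optimal: Umbra→Route 1 ($138k), Granite→Route 6 ($126k), Quanta→Route 3 ($132k), Juno→Route 5 ($126k), Kestrel→Route 2 ($140k), Talus→Route 4 ($110k) — total 138+126+132+126+140+110 = $772k.
Max-entry greedy (repeatedly take the single best remaining cell) gives $754k, worse by 18.
Next-best assignment: Umbra→Route 1, Granite→Route 6, Quanta→Route 3, Juno→Route 4, Kestrel→Route 2, Talus→Route 5 = $754k.
Talus's own top route is Route 5 ($127k), but forcing Talus→Route 5 and reassigning the rest optimally gives only $754k — worse by 18.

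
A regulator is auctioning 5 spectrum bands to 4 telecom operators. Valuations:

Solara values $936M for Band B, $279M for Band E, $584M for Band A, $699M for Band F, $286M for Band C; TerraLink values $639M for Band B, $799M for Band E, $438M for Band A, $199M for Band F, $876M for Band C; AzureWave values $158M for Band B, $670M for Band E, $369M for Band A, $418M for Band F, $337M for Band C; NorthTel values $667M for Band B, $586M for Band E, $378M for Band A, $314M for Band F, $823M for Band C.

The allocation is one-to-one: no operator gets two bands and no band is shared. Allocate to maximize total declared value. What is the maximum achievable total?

Max total: $2976M

Optimal: Solara→Band B ($936M), TerraLink→Band E ($799M), AzureWave→Band F ($418M), NorthTel→Band C ($823M) — total 936+799+418+823 = $2976M.
Max-entry greedy (repeatedly take the single best remaining cell) gives $2860M, worse by 116.
Swapping TerraLink↔Solara (TerraLink→Band B $639M, Solara→Band E $279M) loses 817.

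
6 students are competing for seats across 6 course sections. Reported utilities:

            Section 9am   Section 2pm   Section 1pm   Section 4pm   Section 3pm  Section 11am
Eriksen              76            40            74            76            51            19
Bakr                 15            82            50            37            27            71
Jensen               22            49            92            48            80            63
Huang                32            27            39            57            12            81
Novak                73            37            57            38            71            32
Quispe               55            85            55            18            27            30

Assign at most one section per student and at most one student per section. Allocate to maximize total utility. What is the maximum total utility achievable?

Optimal: Eriksen→Section 4pm (76 points), Bakr→Section 2pm (82 points), Jensen→Section 1pm (92 points), Huang→Section 11am (81 points), Novak→Section 3pm (71 points), Quispe→Section 9am (55 points) — total 76+82+92+81+71+55 = 457 points.
Max-entry greedy (repeatedly take the single best remaining cell) gives 442 points, worse by 15.
Next-best assignment: Eriksen→Section 9am, Bakr→Section 11am, Jensen→Section 1pm, Huang→Section 4pm, Novak→Section 3pm, Quispe→Section 2pm = 452 points.
Checked against all permutations: 457 points is optimal.

Maximum total: 457 points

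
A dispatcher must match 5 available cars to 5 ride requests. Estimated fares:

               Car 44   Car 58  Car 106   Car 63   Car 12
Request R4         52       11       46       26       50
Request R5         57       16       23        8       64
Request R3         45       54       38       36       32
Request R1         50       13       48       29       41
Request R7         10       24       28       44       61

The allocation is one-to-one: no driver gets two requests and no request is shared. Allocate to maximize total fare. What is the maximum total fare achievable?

Maximum total: $262

This is the linear assignment problem.
Optimal: Car 44→Request R4 ($52), Car 58→Request R3 ($54), Car 106→Request R1 ($48), Car 63→Request R7 ($44), Car 12→Request R5 ($64) — total 52+54+48+44+64 = $262.
Row-greedy (each driver in turn takes its best remaining request) gives $253, worse by 9.
Next-best assignment: Car 44→Request R1, Car 58→Request R3, Car 106→Request R4, Car 63→Request R7, Car 12→Request R5 = $258.
Swapping Car 63↔Car 12 (Car 63→Request R5 $8, Car 12→Request R7 $61) loses 39.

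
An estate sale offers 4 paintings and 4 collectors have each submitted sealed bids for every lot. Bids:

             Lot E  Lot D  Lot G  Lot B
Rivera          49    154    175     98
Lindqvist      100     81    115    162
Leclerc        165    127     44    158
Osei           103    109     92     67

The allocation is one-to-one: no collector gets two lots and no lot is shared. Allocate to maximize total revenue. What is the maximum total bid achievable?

Treat this as an assignment problem: match each collector to one lot.
Optimal: Rivera→Lot G ($175), Lindqvist→Lot B ($162), Leclerc→Lot E ($165), Osei→Lot D ($109) — total 175+162+165+109 = $611.
Column-greedy (each lot in turn goes to its best remaining collector) gives $501, worse by 110.
Next-best assignment: Rivera→Lot D, Lindqvist→Lot B, Leclerc→Lot E, Osei→Lot G = $573.

Maximum total: $611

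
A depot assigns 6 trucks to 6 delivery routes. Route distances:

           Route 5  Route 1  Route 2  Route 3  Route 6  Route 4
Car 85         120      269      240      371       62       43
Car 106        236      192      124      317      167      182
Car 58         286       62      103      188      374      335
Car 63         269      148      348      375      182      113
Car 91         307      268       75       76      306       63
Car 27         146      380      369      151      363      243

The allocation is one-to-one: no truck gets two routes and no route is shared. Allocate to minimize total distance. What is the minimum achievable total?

Optimal: Car 85→Route 6 (62 km), Car 106→Route 2 (124 km), Car 58→Route 1 (62 km), Car 63→Route 4 (113 km), Car 91→Route 3 (76 km), Car 27→Route 5 (146 km) — total 62+124+62+113+76+146 = 583 km.
Min-entry greedy (repeatedly take the single cheapest remaining cell) gives 868 km, worse by 285.
Swapping Car 85↔Car 27 (Car 85→Route 5 120 km, Car 27→Route 6 363 km) adds 275.
Checked against all permutations: 583 km is optimal.

Minimum total: 583 km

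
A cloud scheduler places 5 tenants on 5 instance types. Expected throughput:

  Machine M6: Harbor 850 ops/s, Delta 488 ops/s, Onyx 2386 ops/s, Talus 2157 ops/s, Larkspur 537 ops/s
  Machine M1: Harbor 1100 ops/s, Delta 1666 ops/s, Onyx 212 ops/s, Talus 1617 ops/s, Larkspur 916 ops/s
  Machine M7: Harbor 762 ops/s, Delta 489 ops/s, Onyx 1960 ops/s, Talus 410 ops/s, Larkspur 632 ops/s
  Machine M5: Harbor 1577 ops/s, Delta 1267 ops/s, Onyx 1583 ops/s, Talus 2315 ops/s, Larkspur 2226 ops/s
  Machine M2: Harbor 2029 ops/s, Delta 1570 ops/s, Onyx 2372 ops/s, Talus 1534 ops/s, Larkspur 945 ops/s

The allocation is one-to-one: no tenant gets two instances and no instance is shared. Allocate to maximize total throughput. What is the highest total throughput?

Maximum total: 10038 ops/s

Optimal: Harbor→Machine M2 (2029 ops/s), Delta→Machine M1 (1666 ops/s), Onyx→Machine M7 (1960 ops/s), Talus→Machine M6 (2157 ops/s), Larkspur→Machine M5 (2226 ops/s) — total 2029+1666+1960+2157+2226 = 10038 ops/s.
Row-greedy (each tenant in turn takes its best remaining instance) gives 9028 ops/s, worse by 1010.
Swapping Onyx↔Talus (Onyx→Machine M6 2386 ops/s, Talus→Machine M7 410 ops/s) loses 1321.
Checked against all permutations: 10038 ops/s is optimal.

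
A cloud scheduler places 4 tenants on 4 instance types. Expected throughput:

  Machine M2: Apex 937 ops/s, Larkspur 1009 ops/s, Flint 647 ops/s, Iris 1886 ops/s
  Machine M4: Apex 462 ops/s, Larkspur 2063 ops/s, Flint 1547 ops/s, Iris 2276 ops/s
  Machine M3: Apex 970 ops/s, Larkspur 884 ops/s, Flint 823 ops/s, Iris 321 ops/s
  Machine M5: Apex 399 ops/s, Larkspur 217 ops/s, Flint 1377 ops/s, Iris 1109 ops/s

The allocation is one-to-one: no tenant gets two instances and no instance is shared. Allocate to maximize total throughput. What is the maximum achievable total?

Treat this as an assignment problem: match each tenant to one instance.
Optimal: Apex→Machine M3 (970 ops/s), Larkspur→Machine M4 (2063 ops/s), Flint→Machine M5 (1377 ops/s), Iris→Machine M2 (1886 ops/s) — total 970+2063+1377+1886 = 6296 ops/s.
Max-entry greedy (repeatedly take the single best remaining cell) gives 5632 ops/s, worse by 664.
Next-best assignment: Apex→Machine M3, Larkspur→Machine M2, Flint→Machine M5, Iris→Machine M4 = 5632 ops/s.
Swapping Larkspur↔Flint (Larkspur→Machine M5 217 ops/s, Flint→Machine M4 1547 ops/s) loses 1676.

Maximum total: 6296 ops/s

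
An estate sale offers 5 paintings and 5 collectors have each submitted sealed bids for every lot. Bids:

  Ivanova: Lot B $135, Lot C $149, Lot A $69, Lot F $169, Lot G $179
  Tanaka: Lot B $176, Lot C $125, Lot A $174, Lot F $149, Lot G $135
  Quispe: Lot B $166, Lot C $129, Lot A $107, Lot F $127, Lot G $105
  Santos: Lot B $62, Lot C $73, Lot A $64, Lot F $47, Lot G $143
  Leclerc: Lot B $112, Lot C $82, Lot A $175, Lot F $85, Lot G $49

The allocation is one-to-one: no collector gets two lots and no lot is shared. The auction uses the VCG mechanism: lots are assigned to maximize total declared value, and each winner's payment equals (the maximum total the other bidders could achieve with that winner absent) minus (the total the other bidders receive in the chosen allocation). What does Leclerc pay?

Leclerc pays $35.

Efficient allocation: Ivanova→Lot F ($169), Tanaka→Lot B ($176), Quispe→Lot C ($129), Santos→Lot G ($143), Leclerc→Lot A ($175); total welfare W = $792.
Leclerc receives Lot A at value $175, so the others get W − 175 = $617.
Without Leclerc: best allocation of the remaining 4 bidders over all 5 lots is Ivanova→Lot F ($169), Tanaka→Lot A ($174), Quispe→Lot B ($166), Santos→Lot G ($143), total $652.
VCG payment = (others' best without Leclerc) − (others' welfare with Leclerc) = 652 − 617 = $35.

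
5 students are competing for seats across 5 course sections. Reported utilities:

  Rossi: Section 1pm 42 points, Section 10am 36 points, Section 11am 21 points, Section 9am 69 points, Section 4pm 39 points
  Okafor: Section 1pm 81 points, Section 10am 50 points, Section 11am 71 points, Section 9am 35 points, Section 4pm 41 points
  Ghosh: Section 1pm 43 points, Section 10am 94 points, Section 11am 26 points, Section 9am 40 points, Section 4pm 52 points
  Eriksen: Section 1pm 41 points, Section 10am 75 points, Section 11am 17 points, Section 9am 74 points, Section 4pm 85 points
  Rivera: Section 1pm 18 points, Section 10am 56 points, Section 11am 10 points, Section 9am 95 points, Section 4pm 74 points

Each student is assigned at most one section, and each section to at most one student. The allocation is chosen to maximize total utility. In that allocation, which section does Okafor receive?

Okafor receives Section 11am.

Treat this as an assignment problem: match each student to one section.
Optimal: Rossi→Section 1pm (42 points), Okafor→Section 11am (71 points), Ghosh→Section 10am (94 points), Eriksen→Section 4pm (85 points), Rivera→Section 9am (95 points) — total 42+71+94+85+95 = 387 points.
Max-entry greedy (repeatedly take the single best remaining cell) gives 376 points, worse by 11.
Checked against all permutations: 387 points is optimal.
Okafor's own top section is Section 1pm (81 points), but forcing Okafor→Section 1pm and reassigning the rest optimally gives only 376 points — worse by 11.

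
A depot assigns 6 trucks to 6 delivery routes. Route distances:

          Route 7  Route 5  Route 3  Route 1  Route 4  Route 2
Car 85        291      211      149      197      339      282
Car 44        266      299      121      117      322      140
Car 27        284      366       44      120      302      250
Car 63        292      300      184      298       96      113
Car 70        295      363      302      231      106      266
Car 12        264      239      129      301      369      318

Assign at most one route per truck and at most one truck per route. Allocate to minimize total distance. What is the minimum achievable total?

This is a one-to-one assignment (minimum-cost bipartite matching).
Optimal: Car 85→Route 5 (211 km), Car 44→Route 1 (117 km), Car 27→Route 3 (44 km), Car 63→Route 2 (113 km), Car 70→Route 4 (106 km), Car 12→Route 7 (264 km) — total 211+117+44+113+106+264 = 855 km.
Min-entry greedy (repeatedly take the single cheapest remaining cell) gives 998 km, worse by 143.
Next-best assignment: Car 85→Route 7, Car 44→Route 1, Car 27→Route 3, Car 63→Route 2, Car 70→Route 4, Car 12→Route 5 = 910 km.

Minimum total: 855 km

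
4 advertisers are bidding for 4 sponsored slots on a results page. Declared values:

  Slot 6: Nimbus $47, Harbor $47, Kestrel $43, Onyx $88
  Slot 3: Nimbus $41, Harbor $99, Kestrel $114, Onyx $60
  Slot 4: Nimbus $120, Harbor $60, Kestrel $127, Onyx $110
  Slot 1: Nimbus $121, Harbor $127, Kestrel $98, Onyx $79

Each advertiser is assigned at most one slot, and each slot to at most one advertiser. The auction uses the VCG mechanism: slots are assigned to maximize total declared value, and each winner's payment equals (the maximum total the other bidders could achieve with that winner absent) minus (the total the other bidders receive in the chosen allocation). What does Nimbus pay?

Nimbus pays $22.

Efficient allocation: Nimbus→Slot 4 ($120), Harbor→Slot 1 ($127), Kestrel→Slot 3 ($114), Onyx→Slot 6 ($88); total welfare W = $449.
Nimbus receives Slot 4 at value $120, so the others get W − 120 = $329.
Without Nimbus: best allocation of the remaining 3 bidders over all 4 slots is Harbor→Slot 1 ($127), Kestrel→Slot 3 ($114), Onyx→Slot 4 ($110), total $351.
VCG payment = (others' best without Nimbus) − (others' welfare with Nimbus) = 351 − 329 = $22.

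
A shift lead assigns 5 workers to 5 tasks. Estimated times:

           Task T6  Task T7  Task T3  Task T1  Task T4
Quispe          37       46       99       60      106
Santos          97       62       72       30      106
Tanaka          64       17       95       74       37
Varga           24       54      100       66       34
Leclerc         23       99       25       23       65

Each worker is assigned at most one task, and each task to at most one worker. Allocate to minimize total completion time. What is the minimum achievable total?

This is a one-to-one assignment (minimum-cost bipartite matching).
Optimal: Quispe→Task T6 (37 min), Santos→Task T1 (30 min), Tanaka→Task T7 (17 min), Varga→Task T4 (34 min), Leclerc→Task T3 (25 min) — total 37+30+17+34+25 = 143 min.
Column-greedy (each task in turn goes to its cheapest remaining worker) gives 206 min, worse by 63.
No other one-to-one assignment undercuts 143 min.

Min total: 143 min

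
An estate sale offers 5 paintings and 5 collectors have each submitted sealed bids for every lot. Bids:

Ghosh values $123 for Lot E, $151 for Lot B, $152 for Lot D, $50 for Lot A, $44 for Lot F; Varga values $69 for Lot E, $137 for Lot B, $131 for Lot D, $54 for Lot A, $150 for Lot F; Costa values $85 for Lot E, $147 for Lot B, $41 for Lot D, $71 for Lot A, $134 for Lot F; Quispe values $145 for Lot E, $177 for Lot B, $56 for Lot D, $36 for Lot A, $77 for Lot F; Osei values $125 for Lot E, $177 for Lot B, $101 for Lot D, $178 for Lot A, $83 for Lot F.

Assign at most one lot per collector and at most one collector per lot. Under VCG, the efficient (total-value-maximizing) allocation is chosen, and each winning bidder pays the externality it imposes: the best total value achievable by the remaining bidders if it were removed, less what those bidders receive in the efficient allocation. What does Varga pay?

Efficient allocation: Ghosh→Lot D ($152), Varga→Lot F ($150), Costa→Lot B ($147), Quispe→Lot E ($145), Osei→Lot A ($178); total welfare W = $772.
Varga receives Lot F at value $150, so the others get W − 150 = $622.
Without Varga: best allocation of the remaining 4 bidders over all 5 lots is Ghosh→Lot D ($152), Costa→Lot F ($134), Quispe→Lot B ($177), Osei→Lot A ($178), total $641.
VCG payment = (others' best without Varga) − (others' welfare with Varga) = 641 − 622 = $19.

Varga pays $19.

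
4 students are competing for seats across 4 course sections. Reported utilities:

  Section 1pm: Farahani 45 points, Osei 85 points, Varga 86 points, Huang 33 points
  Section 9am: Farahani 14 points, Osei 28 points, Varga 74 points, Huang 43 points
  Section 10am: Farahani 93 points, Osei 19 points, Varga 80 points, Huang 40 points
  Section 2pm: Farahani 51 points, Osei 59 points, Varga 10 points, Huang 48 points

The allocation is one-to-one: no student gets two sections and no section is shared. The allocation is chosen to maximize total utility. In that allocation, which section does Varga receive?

This is the linear assignment problem.
Optimal: Farahani→Section 10am (93 points), Osei→Section 1pm (85 points), Varga→Section 9am (74 points), Huang→Section 2pm (48 points) — total 93+85+74+48 = 300 points.
Max-entry greedy (repeatedly take the single best remaining cell) gives 281 points, worse by 19.
Next-best assignment: Farahani→Section 10am, Osei→Section 2pm, Varga→Section 1pm, Huang→Section 9am = 281 points.
Swapping Varga↔Osei (Varga→Section 1pm 86 points, Osei→Section 9am 28 points) loses 45.
Varga's own top section is Section 1pm (86 points), but forcing Varga→Section 1pm and reassigning the rest optimally gives only 281 points — worse by 19.

Varga receives Section 9am.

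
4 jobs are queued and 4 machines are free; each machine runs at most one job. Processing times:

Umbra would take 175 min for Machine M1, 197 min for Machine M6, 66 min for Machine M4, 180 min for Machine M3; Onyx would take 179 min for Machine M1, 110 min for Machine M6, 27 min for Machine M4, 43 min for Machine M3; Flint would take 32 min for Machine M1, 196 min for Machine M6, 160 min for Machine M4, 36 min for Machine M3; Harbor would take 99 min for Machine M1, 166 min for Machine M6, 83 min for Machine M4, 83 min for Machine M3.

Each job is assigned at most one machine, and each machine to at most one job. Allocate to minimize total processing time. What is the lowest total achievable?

Min total: 291 min

Optimal: Umbra→Machine M4 (66 min), Onyx→Machine M6 (110 min), Flint→Machine M1 (32 min), Harbor→Machine M3 (83 min) — total 66+110+32+83 = 291 min.
Min-entry greedy (repeatedly take the single cheapest remaining cell) gives 339 min, worse by 48.
Checked against all permutations: 291 min is optimal.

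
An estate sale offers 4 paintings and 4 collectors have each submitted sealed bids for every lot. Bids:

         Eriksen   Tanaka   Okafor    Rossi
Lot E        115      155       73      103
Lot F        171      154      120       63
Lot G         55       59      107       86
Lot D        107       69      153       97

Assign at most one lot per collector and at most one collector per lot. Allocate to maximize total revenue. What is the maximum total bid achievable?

Max total: $565

This is a one-to-one assignment (maximum-weight bipartite matching).
Optimal: Eriksen→Lot F ($171), Tanaka→Lot E ($155), Okafor→Lot D ($153), Rossi→Lot G ($86) — total 171+155+153+86 = $565.
Column-greedy (each lot in turn goes to its best remaining collector) gives $530, worse by 35.
Swapping Rossi↔Eriksen (Rossi→Lot F $63, Eriksen→Lot G $55) loses 139.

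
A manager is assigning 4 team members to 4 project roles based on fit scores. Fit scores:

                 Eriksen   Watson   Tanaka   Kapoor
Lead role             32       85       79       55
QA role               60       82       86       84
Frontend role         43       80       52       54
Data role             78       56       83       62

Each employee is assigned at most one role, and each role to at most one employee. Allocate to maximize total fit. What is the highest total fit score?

Max total: 321 pts

Treat this as an assignment problem: match each employee to one role.
Optimal: Eriksen→Data role (78 pts), Watson→Frontend role (80 pts), Tanaka→Lead role (79 pts), Kapoor→QA role (84 pts) — total 78+80+79+84 = 321 pts.
Every other assignment is strictly worse.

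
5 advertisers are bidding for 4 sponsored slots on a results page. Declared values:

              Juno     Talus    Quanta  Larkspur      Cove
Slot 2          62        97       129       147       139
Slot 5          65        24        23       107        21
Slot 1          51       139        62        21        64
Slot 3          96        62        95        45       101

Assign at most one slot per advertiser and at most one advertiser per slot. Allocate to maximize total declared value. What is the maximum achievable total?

This is a one-to-one assignment (maximum-weight bipartite matching).
Optimal: Cove→Slot 2 ($139), Larkspur→Slot 5 ($107), Talus→Slot 1 ($139), Juno→Slot 3 ($96) — total 139+107+139+96 = $481.
Row-greedy (each advertiser in turn takes its best remaining slot) gives $471, worse by 10.
Next-best assignment: Cove→Slot 2, Larkspur→Slot 5, Talus→Slot 1, Quanta→Slot 3 = $480.

Max total: $481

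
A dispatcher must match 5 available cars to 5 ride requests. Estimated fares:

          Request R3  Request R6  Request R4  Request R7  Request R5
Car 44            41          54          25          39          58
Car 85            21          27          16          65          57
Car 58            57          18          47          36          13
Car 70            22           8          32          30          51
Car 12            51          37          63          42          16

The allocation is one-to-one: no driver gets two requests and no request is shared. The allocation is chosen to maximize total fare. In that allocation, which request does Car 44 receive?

Car 44 receives Request R6.

Optimal: Car 44→Request R6 ($54), Car 85→Request R7 ($65), Car 58→Request R3 ($57), Car 70→Request R5 ($51), Car 12→Request R4 ($63) — total 54+65+57+51+63 = $290.
Max-entry greedy (repeatedly take the single best remaining cell) gives $251, worse by 39.
Car 44's own top request is Request R5 ($58), but forcing Car 44→Request R5 and reassigning the rest optimally gives only $251 — worse by 39.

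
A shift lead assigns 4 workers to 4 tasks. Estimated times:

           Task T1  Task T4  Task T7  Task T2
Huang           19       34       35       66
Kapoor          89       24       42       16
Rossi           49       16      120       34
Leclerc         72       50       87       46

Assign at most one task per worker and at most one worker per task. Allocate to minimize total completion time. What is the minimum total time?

This is the linear assignment problem.
Optimal: Huang→Task T1 (19 min), Kapoor→Task T7 (42 min), Rossi→Task T4 (16 min), Leclerc→Task T2 (46 min) — total 19+42+16+46 = 123 min.
Row-greedy (each worker in turn takes its cheapest remaining task) gives 138 min, worse by 15.
Next-best assignment: Huang→Task T1, Kapoor→Task T2, Rossi→Task T4, Leclerc→Task T7 = 138 min.
Swapping Kapoor↔Leclerc (Kapoor→Task T2 16 min, Leclerc→Task T7 87 min) adds 15.
Checked against all permutations: 123 min is optimal.

Minimum total: 123 min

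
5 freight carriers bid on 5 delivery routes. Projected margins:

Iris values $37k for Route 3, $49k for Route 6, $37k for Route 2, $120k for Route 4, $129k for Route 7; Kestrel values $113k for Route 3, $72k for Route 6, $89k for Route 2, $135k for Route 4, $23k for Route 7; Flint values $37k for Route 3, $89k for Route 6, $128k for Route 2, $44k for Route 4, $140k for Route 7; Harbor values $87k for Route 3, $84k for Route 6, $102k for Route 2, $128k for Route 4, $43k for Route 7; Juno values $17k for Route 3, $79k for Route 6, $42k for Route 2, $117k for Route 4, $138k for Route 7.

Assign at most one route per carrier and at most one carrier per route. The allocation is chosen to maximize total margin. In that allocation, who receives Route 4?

Iris receives Route 4.

Treat this as an assignment problem: match each carrier to one route.
Optimal: Iris→Route 4 ($120k), Kestrel→Route 3 ($113k), Flint→Route 2 ($128k), Harbor→Route 6 ($84k), Juno→Route 7 ($138k) — total 120+113+128+84+138 = $583k.
Row-greedy (each carrier in turn takes its best remaining route) gives $558k, worse by 25.
Iris's own top route is Route 7 ($129k), but forcing Iris→Route 7 and reassigning the rest optimally gives only $577k — worse by 6.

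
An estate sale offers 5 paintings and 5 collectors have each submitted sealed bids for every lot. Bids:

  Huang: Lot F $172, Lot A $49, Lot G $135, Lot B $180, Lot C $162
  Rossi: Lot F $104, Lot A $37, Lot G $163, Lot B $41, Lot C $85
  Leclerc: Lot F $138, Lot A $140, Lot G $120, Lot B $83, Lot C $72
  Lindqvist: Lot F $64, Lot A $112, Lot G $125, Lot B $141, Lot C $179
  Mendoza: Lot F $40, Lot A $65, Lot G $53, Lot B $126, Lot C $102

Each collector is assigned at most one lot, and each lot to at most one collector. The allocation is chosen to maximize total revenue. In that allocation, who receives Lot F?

Huang receives Lot F.

Optimal: Huang→Lot F ($172), Rossi→Lot G ($163), Leclerc→Lot A ($140), Lindqvist→Lot C ($179), Mendoza→Lot B ($126) — total 172+163+140+179+126 = $780.
Row-greedy (each collector in turn takes its best remaining lot) gives $702, worse by 78.
Next-best assignment: Huang→Lot B, Rossi→Lot G, Leclerc→Lot F, Lindqvist→Lot C, Mendoza→Lot A = $725.
Swapping Lindqvist↔Rossi (Lindqvist→Lot G $125, Rossi→Lot C $85) loses 132.
Huang's own top lot is Lot B ($180), but forcing Huang→Lot B and reassigning the rest optimally gives only $725 — worse by 55.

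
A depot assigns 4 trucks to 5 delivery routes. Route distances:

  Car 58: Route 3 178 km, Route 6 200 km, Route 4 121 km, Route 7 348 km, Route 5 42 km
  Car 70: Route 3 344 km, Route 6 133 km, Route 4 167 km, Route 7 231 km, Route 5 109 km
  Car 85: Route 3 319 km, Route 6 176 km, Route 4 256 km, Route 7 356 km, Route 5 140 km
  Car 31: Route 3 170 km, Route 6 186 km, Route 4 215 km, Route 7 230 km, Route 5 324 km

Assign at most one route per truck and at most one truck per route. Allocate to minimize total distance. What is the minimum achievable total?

Minimum total: 555 km

Optimal: Car 58→Route 5 (42 km), Car 70→Route 4 (167 km), Car 85→Route 6 (176 km), Car 31→Route 3 (170 km) — total 42+167+176+170 = 555 km.
Row-greedy (each truck in turn takes its cheapest remaining route) gives 601 km, worse by 46.
Swapping Car 31↔Car 85 (Car 31→Route 6 186 km, Car 85→Route 3 319 km) adds 159.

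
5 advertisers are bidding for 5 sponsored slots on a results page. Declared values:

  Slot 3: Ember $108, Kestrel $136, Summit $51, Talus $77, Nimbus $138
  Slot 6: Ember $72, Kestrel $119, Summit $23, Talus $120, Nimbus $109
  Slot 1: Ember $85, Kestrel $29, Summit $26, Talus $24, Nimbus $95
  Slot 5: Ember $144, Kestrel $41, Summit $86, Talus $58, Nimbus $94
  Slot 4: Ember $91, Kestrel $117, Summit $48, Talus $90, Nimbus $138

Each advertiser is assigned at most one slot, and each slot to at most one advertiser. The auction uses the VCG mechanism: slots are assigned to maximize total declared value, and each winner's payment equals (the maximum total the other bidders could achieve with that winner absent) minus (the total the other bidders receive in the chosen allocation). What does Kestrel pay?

Kestrel pays $24.

Efficient allocation: Ember→Slot 1 ($85), Kestrel→Slot 3 ($136), Summit→Slot 5 ($86), Talus→Slot 6 ($120), Nimbus→Slot 4 ($138); total welfare W = $565.
Kestrel receives Slot 3 at value $136, so the others get W − 136 = $429.
Without Kestrel: best allocation of the remaining 4 bidders over all 5 slots is Ember→Slot 5 ($144), Summit→Slot 3 ($51), Talus→Slot 6 ($120), Nimbus→Slot 4 ($138), total $453.
VCG payment = (others' best without Kestrel) − (others' welfare with Kestrel) = 453 − 429 = $24.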